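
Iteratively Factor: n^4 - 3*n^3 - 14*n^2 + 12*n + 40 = (n - 2)*(n^3 - n^2 - 16*n - 20) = (n - 2)*(n + 2)*(n^2 - 3*n - 10) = (n - 2)*(n + 2)^2*(n - 5)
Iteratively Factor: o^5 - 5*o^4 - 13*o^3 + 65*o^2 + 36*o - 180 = (o - 2)*(o^4 - 3*o^3 - 19*o^2 + 27*o + 90) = (o - 2)*(o + 3)*(o^3 - 6*o^2 - o + 30) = (o - 2)*(o + 2)*(o + 3)*(o^2 - 8*o + 15) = (o - 3)*(o - 2)*(o + 2)*(o + 3)*(o - 5)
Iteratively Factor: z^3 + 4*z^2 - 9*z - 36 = (z + 3)*(z^2 + z - 12) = (z - 3)*(z + 3)*(z + 4)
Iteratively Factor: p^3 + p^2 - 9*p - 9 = (p + 3)*(p^2 - 2*p - 3) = (p + 1)*(p + 3)*(p - 3)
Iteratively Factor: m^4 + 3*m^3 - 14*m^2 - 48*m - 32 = (m + 4)*(m^3 - m^2 - 10*m - 8) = (m + 2)*(m + 4)*(m^2 - 3*m - 4) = (m - 4)*(m + 2)*(m + 4)*(m + 1)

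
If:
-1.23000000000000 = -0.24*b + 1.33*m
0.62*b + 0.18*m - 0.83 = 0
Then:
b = 1.53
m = -0.65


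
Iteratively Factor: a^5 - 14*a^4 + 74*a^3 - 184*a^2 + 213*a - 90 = (a - 1)*(a^4 - 13*a^3 + 61*a^2 - 123*a + 90) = (a - 2)*(a - 1)*(a^3 - 11*a^2 + 39*a - 45) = (a - 3)*(a - 2)*(a - 1)*(a^2 - 8*a + 15) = (a - 5)*(a - 3)*(a - 2)*(a - 1)*(a - 3)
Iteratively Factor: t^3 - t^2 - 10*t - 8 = (t + 2)*(t^2 - 3*t - 4) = (t - 4)*(t + 2)*(t + 1)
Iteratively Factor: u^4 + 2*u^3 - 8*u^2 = (u + 4)*(u^3 - 2*u^2) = u*(u + 4)*(u^2 - 2*u) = u*(u - 2)*(u + 4)*(u)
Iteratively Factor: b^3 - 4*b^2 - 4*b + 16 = (b + 2)*(b^2 - 6*b + 8) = (b - 4)*(b + 2)*(b - 2)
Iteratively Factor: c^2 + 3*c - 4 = (c + 4)*(c - 1)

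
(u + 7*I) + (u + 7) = 2*u + 7 + 7*I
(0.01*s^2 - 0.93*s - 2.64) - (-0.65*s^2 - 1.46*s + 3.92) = 0.66*s^2 + 0.53*s - 6.56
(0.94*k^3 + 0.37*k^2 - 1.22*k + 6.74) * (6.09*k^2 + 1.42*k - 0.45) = 5.7246*k^5 + 3.5881*k^4 - 7.3274*k^3 + 39.1477*k^2 + 10.1198*k - 3.033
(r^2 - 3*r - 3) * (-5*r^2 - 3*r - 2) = -5*r^4 + 12*r^3 + 22*r^2 + 15*r + 6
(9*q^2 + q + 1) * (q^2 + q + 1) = 9*q^4 + 10*q^3 + 11*q^2 + 2*q + 1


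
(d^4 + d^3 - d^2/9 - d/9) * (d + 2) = d^5 + 3*d^4 + 17*d^3/9 - d^2/3 - 2*d/9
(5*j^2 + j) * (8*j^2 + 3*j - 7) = 40*j^4 + 23*j^3 - 32*j^2 - 7*j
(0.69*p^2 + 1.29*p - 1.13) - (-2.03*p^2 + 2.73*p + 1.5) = 2.72*p^2 - 1.44*p - 2.63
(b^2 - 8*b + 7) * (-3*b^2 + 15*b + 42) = -3*b^4 + 39*b^3 - 99*b^2 - 231*b + 294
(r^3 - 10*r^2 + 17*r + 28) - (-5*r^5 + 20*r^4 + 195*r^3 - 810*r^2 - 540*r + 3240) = 5*r^5 - 20*r^4 - 194*r^3 + 800*r^2 + 557*r - 3212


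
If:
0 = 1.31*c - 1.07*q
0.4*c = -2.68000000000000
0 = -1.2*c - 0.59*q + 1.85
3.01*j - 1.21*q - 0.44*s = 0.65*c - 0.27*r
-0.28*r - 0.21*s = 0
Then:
No Solution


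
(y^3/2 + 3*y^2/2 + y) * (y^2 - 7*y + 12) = y^5/2 - 2*y^4 - 7*y^3/2 + 11*y^2 + 12*y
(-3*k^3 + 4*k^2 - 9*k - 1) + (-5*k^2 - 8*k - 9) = -3*k^3 - k^2 - 17*k - 10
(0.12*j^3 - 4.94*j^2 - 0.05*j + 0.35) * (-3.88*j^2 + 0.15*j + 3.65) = -0.4656*j^5 + 19.1852*j^4 - 0.109*j^3 - 19.3965*j^2 - 0.13*j + 1.2775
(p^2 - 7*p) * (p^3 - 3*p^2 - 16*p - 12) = p^5 - 10*p^4 + 5*p^3 + 100*p^2 + 84*p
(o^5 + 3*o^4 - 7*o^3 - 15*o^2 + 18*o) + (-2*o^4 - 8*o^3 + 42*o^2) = o^5 + o^4 - 15*o^3 + 27*o^2 + 18*o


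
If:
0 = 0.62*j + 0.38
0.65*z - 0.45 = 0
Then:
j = -0.61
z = 0.69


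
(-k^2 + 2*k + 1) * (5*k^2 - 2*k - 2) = -5*k^4 + 12*k^3 + 3*k^2 - 6*k - 2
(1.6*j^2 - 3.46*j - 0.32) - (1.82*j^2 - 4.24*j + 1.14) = -0.22*j^2 + 0.78*j - 1.46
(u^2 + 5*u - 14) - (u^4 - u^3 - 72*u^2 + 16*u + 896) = -u^4 + u^3 + 73*u^2 - 11*u - 910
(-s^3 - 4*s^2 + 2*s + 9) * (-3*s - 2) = 3*s^4 + 14*s^3 + 2*s^2 - 31*s - 18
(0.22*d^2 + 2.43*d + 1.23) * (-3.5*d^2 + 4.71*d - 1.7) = -0.77*d^4 - 7.4688*d^3 + 6.7663*d^2 + 1.6623*d - 2.091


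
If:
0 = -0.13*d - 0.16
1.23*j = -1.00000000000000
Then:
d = -1.23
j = -0.81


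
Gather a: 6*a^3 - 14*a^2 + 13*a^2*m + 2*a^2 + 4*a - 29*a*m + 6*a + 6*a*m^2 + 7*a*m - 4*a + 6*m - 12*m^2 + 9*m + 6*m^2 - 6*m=6*a^3 + a^2*(13*m - 12) + a*(6*m^2 - 22*m + 6) - 6*m^2 + 9*m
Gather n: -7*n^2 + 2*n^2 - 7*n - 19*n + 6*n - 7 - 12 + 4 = -5*n^2 - 20*n - 15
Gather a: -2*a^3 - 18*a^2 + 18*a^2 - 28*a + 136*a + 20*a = -2*a^3 + 128*a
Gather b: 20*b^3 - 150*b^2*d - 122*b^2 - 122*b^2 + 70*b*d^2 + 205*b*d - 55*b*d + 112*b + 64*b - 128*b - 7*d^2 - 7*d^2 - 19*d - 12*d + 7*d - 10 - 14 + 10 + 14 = 20*b^3 + b^2*(-150*d - 244) + b*(70*d^2 + 150*d + 48) - 14*d^2 - 24*d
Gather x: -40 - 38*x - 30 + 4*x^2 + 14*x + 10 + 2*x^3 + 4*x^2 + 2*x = 2*x^3 + 8*x^2 - 22*x - 60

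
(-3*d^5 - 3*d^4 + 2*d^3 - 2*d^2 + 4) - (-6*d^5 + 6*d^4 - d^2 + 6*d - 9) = 3*d^5 - 9*d^4 + 2*d^3 - d^2 - 6*d + 13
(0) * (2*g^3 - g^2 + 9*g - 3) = 0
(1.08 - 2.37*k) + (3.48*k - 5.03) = 1.11*k - 3.95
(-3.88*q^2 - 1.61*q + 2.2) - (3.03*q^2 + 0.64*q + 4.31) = -6.91*q^2 - 2.25*q - 2.11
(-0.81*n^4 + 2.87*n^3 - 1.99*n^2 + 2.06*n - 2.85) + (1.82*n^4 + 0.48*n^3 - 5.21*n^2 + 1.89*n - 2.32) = 1.01*n^4 + 3.35*n^3 - 7.2*n^2 + 3.95*n - 5.17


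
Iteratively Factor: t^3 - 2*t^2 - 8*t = (t + 2)*(t^2 - 4*t) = (t - 4)*(t + 2)*(t)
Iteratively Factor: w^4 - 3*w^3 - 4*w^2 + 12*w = (w)*(w^3 - 3*w^2 - 4*w + 12) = w*(w + 2)*(w^2 - 5*w + 6) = w*(w - 2)*(w + 2)*(w - 3)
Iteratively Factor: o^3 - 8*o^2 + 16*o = (o - 4)*(o^2 - 4*o) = (o - 4)^2*(o)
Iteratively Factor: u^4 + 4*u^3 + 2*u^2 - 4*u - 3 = (u + 1)*(u^3 + 3*u^2 - u - 3) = (u - 1)*(u + 1)*(u^2 + 4*u + 3) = (u - 1)*(u + 1)^2*(u + 3)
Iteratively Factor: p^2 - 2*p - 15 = (p + 3)*(p - 5)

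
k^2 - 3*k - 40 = (k - 8)*(k + 5)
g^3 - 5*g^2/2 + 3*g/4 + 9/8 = (g - 3/2)^2*(g + 1/2)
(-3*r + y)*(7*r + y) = -21*r^2 + 4*r*y + y^2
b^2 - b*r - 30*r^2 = (b - 6*r)*(b + 5*r)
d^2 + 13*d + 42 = (d + 6)*(d + 7)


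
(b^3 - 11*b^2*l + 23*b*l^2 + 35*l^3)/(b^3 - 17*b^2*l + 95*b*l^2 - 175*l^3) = (b + l)/(b - 5*l)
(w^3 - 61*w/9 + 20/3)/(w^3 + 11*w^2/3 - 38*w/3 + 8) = (w^2 + 4*w/3 - 5)/(w^2 + 5*w - 6)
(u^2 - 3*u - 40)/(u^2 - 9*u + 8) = (u + 5)/(u - 1)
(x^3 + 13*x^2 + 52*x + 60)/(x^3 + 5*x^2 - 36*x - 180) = (x + 2)/(x - 6)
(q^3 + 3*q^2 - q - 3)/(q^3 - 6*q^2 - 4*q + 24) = (q^3 + 3*q^2 - q - 3)/(q^3 - 6*q^2 - 4*q + 24)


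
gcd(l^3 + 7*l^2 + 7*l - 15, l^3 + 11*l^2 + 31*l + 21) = l + 3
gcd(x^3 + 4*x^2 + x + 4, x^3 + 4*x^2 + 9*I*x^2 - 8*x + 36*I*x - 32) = x^2 + x*(4 + I) + 4*I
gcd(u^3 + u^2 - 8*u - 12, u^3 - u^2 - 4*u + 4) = u + 2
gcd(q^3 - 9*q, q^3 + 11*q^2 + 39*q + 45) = q + 3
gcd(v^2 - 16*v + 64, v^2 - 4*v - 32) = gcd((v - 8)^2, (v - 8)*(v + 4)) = v - 8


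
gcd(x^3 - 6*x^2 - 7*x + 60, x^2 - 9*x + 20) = x^2 - 9*x + 20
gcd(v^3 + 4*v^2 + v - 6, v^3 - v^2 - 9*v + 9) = v^2 + 2*v - 3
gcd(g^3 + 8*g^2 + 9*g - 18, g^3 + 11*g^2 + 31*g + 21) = g + 3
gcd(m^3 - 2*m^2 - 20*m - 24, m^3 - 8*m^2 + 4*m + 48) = m^2 - 4*m - 12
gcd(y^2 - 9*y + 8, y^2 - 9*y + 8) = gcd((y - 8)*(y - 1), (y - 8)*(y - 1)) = y^2 - 9*y + 8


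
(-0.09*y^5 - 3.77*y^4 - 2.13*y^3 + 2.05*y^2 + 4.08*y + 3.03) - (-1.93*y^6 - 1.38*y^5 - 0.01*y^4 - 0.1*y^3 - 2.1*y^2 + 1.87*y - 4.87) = 1.93*y^6 + 1.29*y^5 - 3.76*y^4 - 2.03*y^3 + 4.15*y^2 + 2.21*y + 7.9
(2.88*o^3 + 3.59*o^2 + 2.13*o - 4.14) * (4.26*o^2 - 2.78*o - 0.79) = 12.2688*o^5 + 7.287*o^4 - 3.1816*o^3 - 26.3939*o^2 + 9.8265*o + 3.2706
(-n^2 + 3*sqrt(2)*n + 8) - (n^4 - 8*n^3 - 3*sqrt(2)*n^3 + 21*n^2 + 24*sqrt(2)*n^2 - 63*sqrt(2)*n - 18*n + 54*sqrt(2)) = -n^4 + 3*sqrt(2)*n^3 + 8*n^3 - 24*sqrt(2)*n^2 - 22*n^2 + 18*n + 66*sqrt(2)*n - 54*sqrt(2) + 8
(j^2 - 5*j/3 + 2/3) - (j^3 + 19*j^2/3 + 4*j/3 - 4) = -j^3 - 16*j^2/3 - 3*j + 14/3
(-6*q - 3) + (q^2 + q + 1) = q^2 - 5*q - 2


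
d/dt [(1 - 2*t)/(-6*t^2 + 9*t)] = (-4*t^2 + 4*t - 3)/(3*t^2*(4*t^2 - 12*t + 9))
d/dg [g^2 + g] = 2*g + 1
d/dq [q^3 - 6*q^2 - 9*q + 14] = 3*q^2 - 12*q - 9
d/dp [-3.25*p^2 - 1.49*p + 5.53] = -6.5*p - 1.49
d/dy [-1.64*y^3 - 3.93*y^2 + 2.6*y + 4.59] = -4.92*y^2 - 7.86*y + 2.6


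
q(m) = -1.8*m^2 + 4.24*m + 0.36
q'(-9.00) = 36.64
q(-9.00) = -183.60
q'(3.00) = -6.56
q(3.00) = -3.12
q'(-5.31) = 23.36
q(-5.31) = -72.91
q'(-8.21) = 33.80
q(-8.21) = -155.78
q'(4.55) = -12.14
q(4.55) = -17.61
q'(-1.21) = 8.60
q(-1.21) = -7.41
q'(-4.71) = 21.20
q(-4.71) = -59.54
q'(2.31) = -4.08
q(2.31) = 0.55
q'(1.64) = -1.66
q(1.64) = 2.47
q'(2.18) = -3.61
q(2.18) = 1.05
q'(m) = 4.24 - 3.6*m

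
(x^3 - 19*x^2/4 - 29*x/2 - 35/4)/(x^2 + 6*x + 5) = (4*x^2 - 23*x - 35)/(4*(x + 5))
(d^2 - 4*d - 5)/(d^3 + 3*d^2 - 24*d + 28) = (d^2 - 4*d - 5)/(d^3 + 3*d^2 - 24*d + 28)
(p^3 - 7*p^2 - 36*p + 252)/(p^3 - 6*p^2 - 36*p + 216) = (p - 7)/(p - 6)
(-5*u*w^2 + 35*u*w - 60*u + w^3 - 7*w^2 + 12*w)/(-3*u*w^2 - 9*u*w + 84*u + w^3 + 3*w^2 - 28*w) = (5*u*w - 15*u - w^2 + 3*w)/(3*u*w + 21*u - w^2 - 7*w)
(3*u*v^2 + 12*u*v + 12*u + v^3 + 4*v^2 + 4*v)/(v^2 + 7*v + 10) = (3*u*v + 6*u + v^2 + 2*v)/(v + 5)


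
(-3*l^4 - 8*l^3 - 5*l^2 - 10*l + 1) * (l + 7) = -3*l^5 - 29*l^4 - 61*l^3 - 45*l^2 - 69*l + 7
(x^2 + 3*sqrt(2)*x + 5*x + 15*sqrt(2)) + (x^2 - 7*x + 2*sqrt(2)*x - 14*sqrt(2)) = 2*x^2 - 2*x + 5*sqrt(2)*x + sqrt(2)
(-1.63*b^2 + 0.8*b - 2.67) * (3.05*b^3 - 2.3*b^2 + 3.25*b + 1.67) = -4.9715*b^5 + 6.189*b^4 - 15.281*b^3 + 6.0189*b^2 - 7.3415*b - 4.4589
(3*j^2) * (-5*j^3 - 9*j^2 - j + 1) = -15*j^5 - 27*j^4 - 3*j^3 + 3*j^2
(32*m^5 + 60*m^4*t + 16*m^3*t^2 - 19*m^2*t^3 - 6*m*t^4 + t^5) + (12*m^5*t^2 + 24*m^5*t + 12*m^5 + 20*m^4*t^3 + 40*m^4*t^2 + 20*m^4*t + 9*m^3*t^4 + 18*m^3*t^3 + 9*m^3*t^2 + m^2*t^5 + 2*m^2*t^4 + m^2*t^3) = 12*m^5*t^2 + 24*m^5*t + 44*m^5 + 20*m^4*t^3 + 40*m^4*t^2 + 80*m^4*t + 9*m^3*t^4 + 18*m^3*t^3 + 25*m^3*t^2 + m^2*t^5 + 2*m^2*t^4 - 18*m^2*t^3 - 6*m*t^4 + t^5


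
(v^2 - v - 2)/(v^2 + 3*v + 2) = (v - 2)/(v + 2)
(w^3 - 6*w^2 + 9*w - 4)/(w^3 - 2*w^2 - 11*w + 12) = (w - 1)/(w + 3)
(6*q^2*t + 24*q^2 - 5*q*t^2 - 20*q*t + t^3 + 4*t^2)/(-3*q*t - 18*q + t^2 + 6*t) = (-2*q*t - 8*q + t^2 + 4*t)/(t + 6)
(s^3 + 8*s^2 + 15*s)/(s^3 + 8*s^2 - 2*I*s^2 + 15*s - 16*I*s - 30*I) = s/(s - 2*I)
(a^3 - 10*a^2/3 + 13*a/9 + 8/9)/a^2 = a - 10/3 + 13/(9*a) + 8/(9*a^2)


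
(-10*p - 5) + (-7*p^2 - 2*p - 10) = -7*p^2 - 12*p - 15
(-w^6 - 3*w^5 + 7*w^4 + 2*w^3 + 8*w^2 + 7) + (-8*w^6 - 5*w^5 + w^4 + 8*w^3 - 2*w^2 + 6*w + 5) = -9*w^6 - 8*w^5 + 8*w^4 + 10*w^3 + 6*w^2 + 6*w + 12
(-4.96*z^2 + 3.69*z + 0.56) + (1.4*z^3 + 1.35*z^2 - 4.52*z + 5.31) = 1.4*z^3 - 3.61*z^2 - 0.83*z + 5.87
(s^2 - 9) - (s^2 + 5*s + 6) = -5*s - 15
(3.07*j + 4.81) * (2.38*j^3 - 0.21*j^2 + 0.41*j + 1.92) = 7.3066*j^4 + 10.8031*j^3 + 0.2486*j^2 + 7.8665*j + 9.2352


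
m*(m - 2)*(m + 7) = m^3 + 5*m^2 - 14*m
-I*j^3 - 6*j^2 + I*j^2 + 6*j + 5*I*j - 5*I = (j - 5*I)*(j - I)*(-I*j + I)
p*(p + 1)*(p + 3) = p^3 + 4*p^2 + 3*p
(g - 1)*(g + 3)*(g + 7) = g^3 + 9*g^2 + 11*g - 21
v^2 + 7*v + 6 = (v + 1)*(v + 6)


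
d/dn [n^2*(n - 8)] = n*(3*n - 16)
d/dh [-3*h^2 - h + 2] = -6*h - 1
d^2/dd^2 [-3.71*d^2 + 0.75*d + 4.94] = -7.42000000000000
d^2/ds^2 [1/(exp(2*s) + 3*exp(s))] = (-(exp(s) + 3)*(4*exp(s) + 3) + 2*(2*exp(s) + 3)^2)*exp(-s)/(exp(s) + 3)^3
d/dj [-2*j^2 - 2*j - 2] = -4*j - 2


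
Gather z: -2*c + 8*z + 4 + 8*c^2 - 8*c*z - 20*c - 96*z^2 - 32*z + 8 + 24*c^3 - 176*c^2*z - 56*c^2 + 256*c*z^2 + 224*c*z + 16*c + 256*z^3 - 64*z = 24*c^3 - 48*c^2 - 6*c + 256*z^3 + z^2*(256*c - 96) + z*(-176*c^2 + 216*c - 88) + 12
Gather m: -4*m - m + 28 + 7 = 35 - 5*m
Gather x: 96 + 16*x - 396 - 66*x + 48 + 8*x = -42*x - 252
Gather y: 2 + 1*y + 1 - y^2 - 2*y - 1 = -y^2 - y + 2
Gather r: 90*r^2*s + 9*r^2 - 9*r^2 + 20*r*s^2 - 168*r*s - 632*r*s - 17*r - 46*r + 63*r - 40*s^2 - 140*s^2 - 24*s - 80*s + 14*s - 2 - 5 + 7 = 90*r^2*s + r*(20*s^2 - 800*s) - 180*s^2 - 90*s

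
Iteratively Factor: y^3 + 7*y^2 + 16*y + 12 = (y + 2)*(y^2 + 5*y + 6) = (y + 2)^2*(y + 3)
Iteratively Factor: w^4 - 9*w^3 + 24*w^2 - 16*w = (w)*(w^3 - 9*w^2 + 24*w - 16) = w*(w - 4)*(w^2 - 5*w + 4) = w*(w - 4)^2*(w - 1)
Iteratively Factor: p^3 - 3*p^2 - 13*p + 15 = (p - 1)*(p^2 - 2*p - 15) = (p - 1)*(p + 3)*(p - 5)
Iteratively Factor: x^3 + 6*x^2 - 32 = (x - 2)*(x^2 + 8*x + 16) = (x - 2)*(x + 4)*(x + 4)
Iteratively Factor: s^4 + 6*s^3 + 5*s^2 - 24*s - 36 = (s - 2)*(s^3 + 8*s^2 + 21*s + 18) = (s - 2)*(s + 2)*(s^2 + 6*s + 9) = (s - 2)*(s + 2)*(s + 3)*(s + 3)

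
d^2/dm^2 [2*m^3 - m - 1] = 12*m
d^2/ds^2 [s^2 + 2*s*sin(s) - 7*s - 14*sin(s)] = -2*s*sin(s) + 14*sin(s) + 4*cos(s) + 2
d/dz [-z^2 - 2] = -2*z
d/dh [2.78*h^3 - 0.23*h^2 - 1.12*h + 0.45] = 8.34*h^2 - 0.46*h - 1.12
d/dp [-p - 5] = -1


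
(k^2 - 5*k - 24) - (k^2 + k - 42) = 18 - 6*k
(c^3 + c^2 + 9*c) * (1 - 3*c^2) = -3*c^5 - 3*c^4 - 26*c^3 + c^2 + 9*c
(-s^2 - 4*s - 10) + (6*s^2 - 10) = 5*s^2 - 4*s - 20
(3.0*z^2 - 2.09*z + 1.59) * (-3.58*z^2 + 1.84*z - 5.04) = -10.74*z^4 + 13.0022*z^3 - 24.6578*z^2 + 13.4592*z - 8.0136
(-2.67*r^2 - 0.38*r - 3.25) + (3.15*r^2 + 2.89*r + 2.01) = 0.48*r^2 + 2.51*r - 1.24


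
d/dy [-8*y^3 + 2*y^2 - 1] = 4*y*(1 - 6*y)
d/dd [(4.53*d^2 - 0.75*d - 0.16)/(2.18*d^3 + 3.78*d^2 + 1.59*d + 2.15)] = (-9.8754*d^4 + 3.27*d^3 + 11.0841*d^2 + 20.6886*d - 1.3581)/(4.7524*d^6 + 16.4808*d^5 + 21.2208*d^4 + 21.3944*d^3 + 18.7821*d^2 + 6.837*d + 4.6225)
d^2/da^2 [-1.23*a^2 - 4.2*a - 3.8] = -2.46000000000000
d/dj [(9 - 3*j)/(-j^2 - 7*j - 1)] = 3*(-j^2 + 6*j + 22)/(j^4 + 14*j^3 + 51*j^2 + 14*j + 1)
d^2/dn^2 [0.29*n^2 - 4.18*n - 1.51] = 0.580000000000000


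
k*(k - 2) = k^2 - 2*k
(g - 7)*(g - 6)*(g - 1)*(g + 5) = g^4 - 9*g^3 - 15*g^2 + 233*g - 210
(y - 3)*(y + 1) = y^2 - 2*y - 3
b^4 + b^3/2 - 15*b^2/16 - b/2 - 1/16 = (b - 1)*(b + 1/4)^2*(b + 1)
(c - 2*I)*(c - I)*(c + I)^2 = c^4 - I*c^3 + 3*c^2 - I*c + 2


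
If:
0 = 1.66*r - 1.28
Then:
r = 0.77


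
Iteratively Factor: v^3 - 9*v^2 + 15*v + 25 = (v + 1)*(v^2 - 10*v + 25) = (v - 5)*(v + 1)*(v - 5)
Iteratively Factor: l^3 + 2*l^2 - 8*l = (l + 4)*(l^2 - 2*l) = l*(l + 4)*(l - 2)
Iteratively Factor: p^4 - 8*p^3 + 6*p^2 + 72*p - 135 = (p - 3)*(p^3 - 5*p^2 - 9*p + 45) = (p - 3)*(p + 3)*(p^2 - 8*p + 15) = (p - 3)^2*(p + 3)*(p - 5)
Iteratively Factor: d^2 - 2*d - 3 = (d + 1)*(d - 3)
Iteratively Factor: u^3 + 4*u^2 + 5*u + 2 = (u + 1)*(u^2 + 3*u + 2) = (u + 1)*(u + 2)*(u + 1)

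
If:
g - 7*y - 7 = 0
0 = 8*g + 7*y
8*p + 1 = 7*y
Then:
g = 7/9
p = -65/72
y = -8/9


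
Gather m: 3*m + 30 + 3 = 3*m + 33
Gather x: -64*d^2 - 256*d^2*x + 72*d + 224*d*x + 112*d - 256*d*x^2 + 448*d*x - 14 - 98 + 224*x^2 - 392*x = -64*d^2 + 184*d + x^2*(224 - 256*d) + x*(-256*d^2 + 672*d - 392) - 112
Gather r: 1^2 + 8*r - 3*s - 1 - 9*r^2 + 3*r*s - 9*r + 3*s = -9*r^2 + r*(3*s - 1)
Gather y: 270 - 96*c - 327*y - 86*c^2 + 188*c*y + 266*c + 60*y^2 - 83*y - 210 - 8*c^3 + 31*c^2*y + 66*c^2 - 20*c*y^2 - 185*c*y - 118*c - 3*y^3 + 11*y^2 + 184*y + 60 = -8*c^3 - 20*c^2 + 52*c - 3*y^3 + y^2*(71 - 20*c) + y*(31*c^2 + 3*c - 226) + 120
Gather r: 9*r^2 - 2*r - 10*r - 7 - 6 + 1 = 9*r^2 - 12*r - 12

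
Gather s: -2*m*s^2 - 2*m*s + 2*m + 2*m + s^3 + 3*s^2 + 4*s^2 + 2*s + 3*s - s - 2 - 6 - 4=4*m + s^3 + s^2*(7 - 2*m) + s*(4 - 2*m) - 12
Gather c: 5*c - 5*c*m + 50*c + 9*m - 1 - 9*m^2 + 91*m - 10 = c*(55 - 5*m) - 9*m^2 + 100*m - 11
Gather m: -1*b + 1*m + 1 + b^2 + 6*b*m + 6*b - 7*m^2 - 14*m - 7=b^2 + 5*b - 7*m^2 + m*(6*b - 13) - 6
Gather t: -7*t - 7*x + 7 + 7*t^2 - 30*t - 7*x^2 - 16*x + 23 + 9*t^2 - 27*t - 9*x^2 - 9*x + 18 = 16*t^2 - 64*t - 16*x^2 - 32*x + 48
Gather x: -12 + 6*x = 6*x - 12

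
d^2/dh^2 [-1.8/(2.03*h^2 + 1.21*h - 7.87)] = (14.83524*h^2 + 8.84268*h - 1.8*(4.06*h + 1.21)*(8.12*h + 2.42) - 57.51396)/(2.03*h^2 + 1.21*h - 7.87)^3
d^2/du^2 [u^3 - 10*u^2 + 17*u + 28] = 6*u - 20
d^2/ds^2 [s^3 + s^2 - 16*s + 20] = 6*s + 2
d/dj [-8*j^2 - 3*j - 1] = -16*j - 3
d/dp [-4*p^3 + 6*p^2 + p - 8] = -12*p^2 + 12*p + 1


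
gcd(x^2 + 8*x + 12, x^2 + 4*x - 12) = x + 6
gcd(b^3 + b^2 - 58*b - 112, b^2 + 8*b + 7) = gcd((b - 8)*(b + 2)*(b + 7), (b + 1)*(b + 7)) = b + 7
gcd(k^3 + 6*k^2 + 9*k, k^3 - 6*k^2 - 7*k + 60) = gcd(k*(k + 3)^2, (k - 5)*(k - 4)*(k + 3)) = k + 3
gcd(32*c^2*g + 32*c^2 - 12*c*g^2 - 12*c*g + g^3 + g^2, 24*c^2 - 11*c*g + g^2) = 8*c - g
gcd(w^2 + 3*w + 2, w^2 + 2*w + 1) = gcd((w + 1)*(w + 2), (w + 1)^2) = w + 1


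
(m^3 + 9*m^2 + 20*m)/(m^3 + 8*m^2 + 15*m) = (m + 4)/(m + 3)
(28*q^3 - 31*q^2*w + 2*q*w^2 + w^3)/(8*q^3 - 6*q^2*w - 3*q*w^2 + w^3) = (7*q + w)/(2*q + w)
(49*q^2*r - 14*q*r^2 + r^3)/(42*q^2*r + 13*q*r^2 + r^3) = (49*q^2 - 14*q*r + r^2)/(42*q^2 + 13*q*r + r^2)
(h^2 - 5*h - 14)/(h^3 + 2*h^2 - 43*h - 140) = (h + 2)/(h^2 + 9*h + 20)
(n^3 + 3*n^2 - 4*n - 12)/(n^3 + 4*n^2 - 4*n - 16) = (n + 3)/(n + 4)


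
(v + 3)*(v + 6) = v^2 + 9*v + 18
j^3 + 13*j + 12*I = (j - 4*I)*(j + I)*(j + 3*I)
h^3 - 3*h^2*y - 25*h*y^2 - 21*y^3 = (h - 7*y)*(h + y)*(h + 3*y)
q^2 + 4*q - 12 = (q - 2)*(q + 6)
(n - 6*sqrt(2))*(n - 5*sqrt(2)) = n^2 - 11*sqrt(2)*n + 60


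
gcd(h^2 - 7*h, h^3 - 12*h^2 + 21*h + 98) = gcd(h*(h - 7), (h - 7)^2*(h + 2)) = h - 7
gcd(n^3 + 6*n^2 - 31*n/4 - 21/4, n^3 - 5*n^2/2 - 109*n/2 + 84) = n^2 + 11*n/2 - 21/2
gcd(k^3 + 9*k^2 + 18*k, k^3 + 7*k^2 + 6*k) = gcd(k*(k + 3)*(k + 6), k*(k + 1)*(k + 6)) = k^2 + 6*k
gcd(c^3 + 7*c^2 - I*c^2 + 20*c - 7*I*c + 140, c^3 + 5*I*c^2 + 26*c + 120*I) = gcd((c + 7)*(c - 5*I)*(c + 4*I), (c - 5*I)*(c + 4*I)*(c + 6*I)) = c^2 - I*c + 20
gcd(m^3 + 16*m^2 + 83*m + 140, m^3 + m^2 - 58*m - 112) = m + 7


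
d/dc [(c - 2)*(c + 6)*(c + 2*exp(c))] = 2*c^2*exp(c) + 3*c^2 + 12*c*exp(c) + 8*c - 16*exp(c) - 12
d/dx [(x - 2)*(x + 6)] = 2*x + 4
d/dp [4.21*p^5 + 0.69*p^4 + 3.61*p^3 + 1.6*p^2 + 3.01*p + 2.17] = 21.05*p^4 + 2.76*p^3 + 10.83*p^2 + 3.2*p + 3.01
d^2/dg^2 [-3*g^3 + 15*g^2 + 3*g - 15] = 30 - 18*g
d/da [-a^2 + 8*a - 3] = 8 - 2*a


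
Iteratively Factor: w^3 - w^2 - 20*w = (w - 5)*(w^2 + 4*w) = (w - 5)*(w + 4)*(w)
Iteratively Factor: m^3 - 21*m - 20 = (m + 4)*(m^2 - 4*m - 5) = (m + 1)*(m + 4)*(m - 5)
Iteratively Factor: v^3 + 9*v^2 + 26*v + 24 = (v + 2)*(v^2 + 7*v + 12) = (v + 2)*(v + 3)*(v + 4)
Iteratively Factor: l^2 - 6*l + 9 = (l - 3)*(l - 3)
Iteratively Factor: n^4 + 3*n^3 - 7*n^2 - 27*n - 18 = (n + 2)*(n^3 + n^2 - 9*n - 9) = (n + 2)*(n + 3)*(n^2 - 2*n - 3) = (n + 1)*(n + 2)*(n + 3)*(n - 3)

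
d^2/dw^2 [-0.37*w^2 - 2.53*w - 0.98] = -0.740000000000000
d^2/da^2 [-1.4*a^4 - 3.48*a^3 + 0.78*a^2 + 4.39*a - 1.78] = -16.8*a^2 - 20.88*a + 1.56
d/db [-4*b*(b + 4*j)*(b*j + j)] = 4*j*(-3*b^2 - 8*b*j - 2*b - 4*j)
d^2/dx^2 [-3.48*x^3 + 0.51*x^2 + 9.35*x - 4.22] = 1.02 - 20.88*x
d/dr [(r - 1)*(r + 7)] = 2*r + 6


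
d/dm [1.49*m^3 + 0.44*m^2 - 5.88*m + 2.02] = 4.47*m^2 + 0.88*m - 5.88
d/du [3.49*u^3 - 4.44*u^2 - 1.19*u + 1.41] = 10.47*u^2 - 8.88*u - 1.19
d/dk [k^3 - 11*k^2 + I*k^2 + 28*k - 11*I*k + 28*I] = 3*k^2 + 2*k*(-11 + I) + 28 - 11*I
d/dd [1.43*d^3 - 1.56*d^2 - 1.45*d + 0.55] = 4.29*d^2 - 3.12*d - 1.45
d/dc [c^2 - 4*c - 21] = 2*c - 4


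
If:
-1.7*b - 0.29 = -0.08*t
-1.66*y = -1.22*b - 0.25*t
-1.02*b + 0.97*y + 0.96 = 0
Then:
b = -0.53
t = -7.69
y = -1.55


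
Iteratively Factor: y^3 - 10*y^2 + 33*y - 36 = (y - 4)*(y^2 - 6*y + 9) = (y - 4)*(y - 3)*(y - 3)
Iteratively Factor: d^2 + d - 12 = (d + 4)*(d - 3)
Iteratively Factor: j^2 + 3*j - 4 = (j - 1)*(j + 4)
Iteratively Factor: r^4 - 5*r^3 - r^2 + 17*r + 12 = (r + 1)*(r^3 - 6*r^2 + 5*r + 12) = (r + 1)^2*(r^2 - 7*r + 12) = (r - 3)*(r + 1)^2*(r - 4)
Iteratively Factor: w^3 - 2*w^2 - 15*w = (w)*(w^2 - 2*w - 15) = w*(w - 5)*(w + 3)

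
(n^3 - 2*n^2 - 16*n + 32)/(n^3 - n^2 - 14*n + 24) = (n - 4)/(n - 3)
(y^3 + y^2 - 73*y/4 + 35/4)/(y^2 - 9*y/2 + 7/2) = (2*y^2 + 9*y - 5)/(2*(y - 1))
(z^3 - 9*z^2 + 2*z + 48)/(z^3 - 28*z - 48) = (z^2 - 11*z + 24)/(z^2 - 2*z - 24)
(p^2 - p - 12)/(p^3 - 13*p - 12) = 1/(p + 1)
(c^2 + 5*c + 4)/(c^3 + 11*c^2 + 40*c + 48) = (c + 1)/(c^2 + 7*c + 12)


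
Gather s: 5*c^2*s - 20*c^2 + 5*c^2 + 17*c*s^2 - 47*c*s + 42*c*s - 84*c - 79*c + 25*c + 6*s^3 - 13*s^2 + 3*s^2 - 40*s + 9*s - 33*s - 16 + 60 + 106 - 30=-15*c^2 - 138*c + 6*s^3 + s^2*(17*c - 10) + s*(5*c^2 - 5*c - 64) + 120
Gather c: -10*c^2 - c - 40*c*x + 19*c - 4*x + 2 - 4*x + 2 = -10*c^2 + c*(18 - 40*x) - 8*x + 4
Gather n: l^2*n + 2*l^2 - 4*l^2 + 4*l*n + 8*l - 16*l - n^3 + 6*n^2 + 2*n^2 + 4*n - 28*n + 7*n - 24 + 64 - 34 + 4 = -2*l^2 - 8*l - n^3 + 8*n^2 + n*(l^2 + 4*l - 17) + 10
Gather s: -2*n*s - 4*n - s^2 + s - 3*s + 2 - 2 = -4*n - s^2 + s*(-2*n - 2)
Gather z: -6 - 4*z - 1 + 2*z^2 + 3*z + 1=2*z^2 - z - 6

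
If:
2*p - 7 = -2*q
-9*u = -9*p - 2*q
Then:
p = 9*u/7 - 1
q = 9/2 - 9*u/7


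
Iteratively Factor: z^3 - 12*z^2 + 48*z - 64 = (z - 4)*(z^2 - 8*z + 16) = (z - 4)^2*(z - 4)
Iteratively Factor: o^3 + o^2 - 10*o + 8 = (o - 1)*(o^2 + 2*o - 8) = (o - 2)*(o - 1)*(o + 4)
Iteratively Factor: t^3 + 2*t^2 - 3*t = (t + 3)*(t^2 - t) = (t - 1)*(t + 3)*(t)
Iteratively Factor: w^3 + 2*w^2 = (w)*(w^2 + 2*w) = w^2*(w + 2)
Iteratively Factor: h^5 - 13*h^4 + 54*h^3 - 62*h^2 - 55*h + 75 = (h - 5)*(h^4 - 8*h^3 + 14*h^2 + 8*h - 15) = (h - 5)*(h + 1)*(h^3 - 9*h^2 + 23*h - 15) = (h - 5)^2*(h + 1)*(h^2 - 4*h + 3) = (h - 5)^2*(h - 3)*(h + 1)*(h - 1)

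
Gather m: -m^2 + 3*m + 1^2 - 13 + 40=-m^2 + 3*m + 28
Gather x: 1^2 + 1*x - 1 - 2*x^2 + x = -2*x^2 + 2*x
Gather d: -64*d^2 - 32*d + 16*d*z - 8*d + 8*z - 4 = -64*d^2 + d*(16*z - 40) + 8*z - 4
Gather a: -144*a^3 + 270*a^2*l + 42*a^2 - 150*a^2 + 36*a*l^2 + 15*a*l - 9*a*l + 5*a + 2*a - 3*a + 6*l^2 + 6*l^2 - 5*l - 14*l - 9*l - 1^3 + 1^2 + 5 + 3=-144*a^3 + a^2*(270*l - 108) + a*(36*l^2 + 6*l + 4) + 12*l^2 - 28*l + 8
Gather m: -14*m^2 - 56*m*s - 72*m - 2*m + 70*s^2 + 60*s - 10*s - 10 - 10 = -14*m^2 + m*(-56*s - 74) + 70*s^2 + 50*s - 20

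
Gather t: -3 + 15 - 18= -6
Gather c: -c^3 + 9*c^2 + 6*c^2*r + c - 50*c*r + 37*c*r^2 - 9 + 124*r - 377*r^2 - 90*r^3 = -c^3 + c^2*(6*r + 9) + c*(37*r^2 - 50*r + 1) - 90*r^3 - 377*r^2 + 124*r - 9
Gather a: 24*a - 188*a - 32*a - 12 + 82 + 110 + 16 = 196 - 196*a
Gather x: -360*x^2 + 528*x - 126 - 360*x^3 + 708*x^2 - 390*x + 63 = -360*x^3 + 348*x^2 + 138*x - 63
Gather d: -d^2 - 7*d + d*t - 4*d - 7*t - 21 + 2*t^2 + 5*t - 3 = -d^2 + d*(t - 11) + 2*t^2 - 2*t - 24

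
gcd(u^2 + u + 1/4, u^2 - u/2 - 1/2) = u + 1/2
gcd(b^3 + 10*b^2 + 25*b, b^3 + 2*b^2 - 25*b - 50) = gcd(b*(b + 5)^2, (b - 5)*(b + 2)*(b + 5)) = b + 5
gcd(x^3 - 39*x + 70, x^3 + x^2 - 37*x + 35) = x^2 + 2*x - 35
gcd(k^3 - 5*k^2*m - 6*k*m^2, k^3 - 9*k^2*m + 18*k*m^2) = k^2 - 6*k*m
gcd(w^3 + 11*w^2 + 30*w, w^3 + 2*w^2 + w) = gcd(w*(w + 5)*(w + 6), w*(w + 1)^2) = w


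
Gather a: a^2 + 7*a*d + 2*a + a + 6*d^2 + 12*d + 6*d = a^2 + a*(7*d + 3) + 6*d^2 + 18*d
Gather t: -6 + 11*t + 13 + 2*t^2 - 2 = 2*t^2 + 11*t + 5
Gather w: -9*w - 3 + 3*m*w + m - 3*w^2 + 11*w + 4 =m - 3*w^2 + w*(3*m + 2) + 1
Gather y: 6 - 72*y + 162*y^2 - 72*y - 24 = 162*y^2 - 144*y - 18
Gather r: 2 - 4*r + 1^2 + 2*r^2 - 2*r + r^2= 3*r^2 - 6*r + 3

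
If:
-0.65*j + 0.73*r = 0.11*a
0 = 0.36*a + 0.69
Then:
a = -1.92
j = 1.12307692307692*r + 0.324358974358974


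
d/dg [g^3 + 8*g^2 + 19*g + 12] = 3*g^2 + 16*g + 19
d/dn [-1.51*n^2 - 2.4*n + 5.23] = -3.02*n - 2.4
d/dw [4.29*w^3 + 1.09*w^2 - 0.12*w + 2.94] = 12.87*w^2 + 2.18*w - 0.12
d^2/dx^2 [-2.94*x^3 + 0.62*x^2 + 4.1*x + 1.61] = 1.24 - 17.64*x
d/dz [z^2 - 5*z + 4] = 2*z - 5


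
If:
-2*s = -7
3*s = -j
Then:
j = -21/2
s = 7/2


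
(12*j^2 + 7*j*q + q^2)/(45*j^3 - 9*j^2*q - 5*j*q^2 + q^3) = (4*j + q)/(15*j^2 - 8*j*q + q^2)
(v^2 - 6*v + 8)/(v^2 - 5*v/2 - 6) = 2*(v - 2)/(2*v + 3)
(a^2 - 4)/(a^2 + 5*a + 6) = (a - 2)/(a + 3)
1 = 1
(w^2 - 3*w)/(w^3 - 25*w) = (w - 3)/(w^2 - 25)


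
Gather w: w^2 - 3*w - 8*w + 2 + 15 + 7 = w^2 - 11*w + 24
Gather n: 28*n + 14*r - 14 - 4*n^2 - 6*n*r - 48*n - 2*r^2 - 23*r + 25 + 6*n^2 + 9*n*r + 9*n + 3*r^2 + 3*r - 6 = 2*n^2 + n*(3*r - 11) + r^2 - 6*r + 5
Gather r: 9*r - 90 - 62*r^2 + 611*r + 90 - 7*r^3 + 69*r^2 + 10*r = -7*r^3 + 7*r^2 + 630*r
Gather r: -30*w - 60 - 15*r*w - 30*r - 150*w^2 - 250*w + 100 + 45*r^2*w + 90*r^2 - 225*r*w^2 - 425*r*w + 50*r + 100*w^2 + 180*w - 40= r^2*(45*w + 90) + r*(-225*w^2 - 440*w + 20) - 50*w^2 - 100*w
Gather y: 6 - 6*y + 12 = 18 - 6*y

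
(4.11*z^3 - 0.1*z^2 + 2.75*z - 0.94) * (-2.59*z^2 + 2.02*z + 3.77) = -10.6449*z^5 + 8.5612*z^4 + 8.1702*z^3 + 7.6126*z^2 + 8.4687*z - 3.5438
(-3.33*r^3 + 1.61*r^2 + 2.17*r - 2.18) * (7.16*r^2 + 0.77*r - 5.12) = -23.8428*r^5 + 8.9635*r^4 + 33.8265*r^3 - 22.1811*r^2 - 12.789*r + 11.1616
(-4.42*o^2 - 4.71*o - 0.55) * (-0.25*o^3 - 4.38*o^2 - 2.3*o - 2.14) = 1.105*o^5 + 20.5371*o^4 + 30.9333*o^3 + 22.7008*o^2 + 11.3444*o + 1.177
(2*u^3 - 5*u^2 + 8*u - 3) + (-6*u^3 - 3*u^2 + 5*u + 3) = -4*u^3 - 8*u^2 + 13*u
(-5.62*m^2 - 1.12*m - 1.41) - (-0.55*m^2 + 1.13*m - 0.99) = -5.07*m^2 - 2.25*m - 0.42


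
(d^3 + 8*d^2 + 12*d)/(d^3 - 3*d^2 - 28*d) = (d^2 + 8*d + 12)/(d^2 - 3*d - 28)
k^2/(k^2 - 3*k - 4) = k^2/(k^2 - 3*k - 4)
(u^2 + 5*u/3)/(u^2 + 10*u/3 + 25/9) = 3*u/(3*u + 5)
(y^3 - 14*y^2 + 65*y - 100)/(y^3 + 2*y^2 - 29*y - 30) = (y^2 - 9*y + 20)/(y^2 + 7*y + 6)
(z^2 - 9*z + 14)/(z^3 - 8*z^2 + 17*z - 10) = (z - 7)/(z^2 - 6*z + 5)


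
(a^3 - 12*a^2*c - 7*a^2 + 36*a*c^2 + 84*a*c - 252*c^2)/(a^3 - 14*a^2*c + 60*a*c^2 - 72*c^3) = (a - 7)/(a - 2*c)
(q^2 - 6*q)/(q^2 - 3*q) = (q - 6)/(q - 3)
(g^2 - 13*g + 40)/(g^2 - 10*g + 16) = (g - 5)/(g - 2)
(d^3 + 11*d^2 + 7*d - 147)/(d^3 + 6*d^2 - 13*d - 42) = (d + 7)/(d + 2)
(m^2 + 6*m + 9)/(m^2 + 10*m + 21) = (m + 3)/(m + 7)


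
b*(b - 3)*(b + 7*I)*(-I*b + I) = -I*b^4 + 7*b^3 + 4*I*b^3 - 28*b^2 - 3*I*b^2 + 21*b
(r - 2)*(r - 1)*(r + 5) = r^3 + 2*r^2 - 13*r + 10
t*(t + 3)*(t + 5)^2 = t^4 + 13*t^3 + 55*t^2 + 75*t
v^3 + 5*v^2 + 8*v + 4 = (v + 1)*(v + 2)^2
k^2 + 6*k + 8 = (k + 2)*(k + 4)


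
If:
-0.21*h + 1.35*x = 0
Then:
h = 6.42857142857143*x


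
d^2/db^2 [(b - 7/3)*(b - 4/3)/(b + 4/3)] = 528/(27*b^3 + 108*b^2 + 144*b + 64)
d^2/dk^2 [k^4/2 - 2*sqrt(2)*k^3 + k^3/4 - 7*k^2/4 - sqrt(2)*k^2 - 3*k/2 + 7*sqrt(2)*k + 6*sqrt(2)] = 6*k^2 - 12*sqrt(2)*k + 3*k/2 - 7/2 - 2*sqrt(2)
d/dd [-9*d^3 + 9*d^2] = 9*d*(2 - 3*d)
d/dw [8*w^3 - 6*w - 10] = 24*w^2 - 6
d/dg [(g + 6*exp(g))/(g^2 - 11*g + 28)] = (-(g + 6*exp(g))*(2*g - 11) + (6*exp(g) + 1)*(g^2 - 11*g + 28))/(g^2 - 11*g + 28)^2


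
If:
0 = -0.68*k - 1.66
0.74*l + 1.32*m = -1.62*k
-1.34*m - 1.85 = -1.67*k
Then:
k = -2.44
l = 13.23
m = -4.42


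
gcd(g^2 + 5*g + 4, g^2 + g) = g + 1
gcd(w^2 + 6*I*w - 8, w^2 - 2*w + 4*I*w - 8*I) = w + 4*I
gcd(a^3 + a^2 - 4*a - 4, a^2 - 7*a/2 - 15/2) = 1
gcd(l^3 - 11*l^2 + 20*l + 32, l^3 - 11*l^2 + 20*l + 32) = l^3 - 11*l^2 + 20*l + 32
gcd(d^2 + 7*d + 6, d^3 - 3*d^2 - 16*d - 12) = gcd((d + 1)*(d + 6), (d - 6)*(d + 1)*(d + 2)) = d + 1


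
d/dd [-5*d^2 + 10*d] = 10 - 10*d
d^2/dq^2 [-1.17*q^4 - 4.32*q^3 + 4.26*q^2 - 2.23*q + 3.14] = -14.04*q^2 - 25.92*q + 8.52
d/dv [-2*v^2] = -4*v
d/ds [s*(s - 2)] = 2*s - 2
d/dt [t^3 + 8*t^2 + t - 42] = 3*t^2 + 16*t + 1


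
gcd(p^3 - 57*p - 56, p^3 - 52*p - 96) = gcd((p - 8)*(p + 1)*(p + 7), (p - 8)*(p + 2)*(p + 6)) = p - 8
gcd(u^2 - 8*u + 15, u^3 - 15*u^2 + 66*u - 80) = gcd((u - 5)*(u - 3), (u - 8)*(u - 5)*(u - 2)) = u - 5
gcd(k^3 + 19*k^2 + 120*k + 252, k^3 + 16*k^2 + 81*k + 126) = k^2 + 13*k + 42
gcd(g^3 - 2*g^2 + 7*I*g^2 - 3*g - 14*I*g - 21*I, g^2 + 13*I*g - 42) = g + 7*I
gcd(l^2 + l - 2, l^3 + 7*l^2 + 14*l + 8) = l + 2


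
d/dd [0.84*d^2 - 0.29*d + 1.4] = 1.68*d - 0.29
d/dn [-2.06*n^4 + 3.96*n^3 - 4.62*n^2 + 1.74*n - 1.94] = -8.24*n^3 + 11.88*n^2 - 9.24*n + 1.74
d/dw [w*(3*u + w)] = 3*u + 2*w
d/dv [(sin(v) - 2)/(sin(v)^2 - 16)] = (4*sin(v) + cos(v)^2 - 17)*cos(v)/(sin(v)^2 - 16)^2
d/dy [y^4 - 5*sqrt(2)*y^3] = y^2*(4*y - 15*sqrt(2))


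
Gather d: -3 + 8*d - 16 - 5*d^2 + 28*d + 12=-5*d^2 + 36*d - 7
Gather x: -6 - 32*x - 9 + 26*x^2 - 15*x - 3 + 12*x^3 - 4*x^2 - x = 12*x^3 + 22*x^2 - 48*x - 18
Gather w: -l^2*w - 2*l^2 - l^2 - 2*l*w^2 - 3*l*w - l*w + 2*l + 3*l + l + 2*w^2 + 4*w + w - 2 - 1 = -3*l^2 + 6*l + w^2*(2 - 2*l) + w*(-l^2 - 4*l + 5) - 3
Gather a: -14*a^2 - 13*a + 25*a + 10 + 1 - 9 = -14*a^2 + 12*a + 2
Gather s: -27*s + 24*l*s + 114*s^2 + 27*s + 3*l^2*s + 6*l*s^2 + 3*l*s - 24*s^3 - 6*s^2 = -24*s^3 + s^2*(6*l + 108) + s*(3*l^2 + 27*l)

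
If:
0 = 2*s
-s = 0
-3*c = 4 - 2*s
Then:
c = -4/3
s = 0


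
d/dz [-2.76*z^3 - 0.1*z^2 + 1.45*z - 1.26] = -8.28*z^2 - 0.2*z + 1.45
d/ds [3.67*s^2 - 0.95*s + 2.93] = 7.34*s - 0.95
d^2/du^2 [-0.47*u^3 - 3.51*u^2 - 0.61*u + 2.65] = -2.82*u - 7.02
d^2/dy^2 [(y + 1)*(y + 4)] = 2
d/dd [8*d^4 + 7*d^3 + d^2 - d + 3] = 32*d^3 + 21*d^2 + 2*d - 1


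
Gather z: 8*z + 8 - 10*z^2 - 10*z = -10*z^2 - 2*z + 8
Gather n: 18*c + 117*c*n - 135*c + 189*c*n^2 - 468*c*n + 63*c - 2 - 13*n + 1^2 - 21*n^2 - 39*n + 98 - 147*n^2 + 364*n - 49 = -54*c + n^2*(189*c - 168) + n*(312 - 351*c) + 48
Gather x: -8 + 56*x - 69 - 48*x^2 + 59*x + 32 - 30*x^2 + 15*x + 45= -78*x^2 + 130*x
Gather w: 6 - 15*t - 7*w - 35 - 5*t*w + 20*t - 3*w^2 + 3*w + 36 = 5*t - 3*w^2 + w*(-5*t - 4) + 7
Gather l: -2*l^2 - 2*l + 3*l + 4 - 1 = -2*l^2 + l + 3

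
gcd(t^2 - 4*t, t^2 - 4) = 1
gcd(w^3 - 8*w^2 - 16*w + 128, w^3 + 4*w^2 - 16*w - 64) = w^2 - 16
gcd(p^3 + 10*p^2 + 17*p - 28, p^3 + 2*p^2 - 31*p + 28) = p^2 + 6*p - 7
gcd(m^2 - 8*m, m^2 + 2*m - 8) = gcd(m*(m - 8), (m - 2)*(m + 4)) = 1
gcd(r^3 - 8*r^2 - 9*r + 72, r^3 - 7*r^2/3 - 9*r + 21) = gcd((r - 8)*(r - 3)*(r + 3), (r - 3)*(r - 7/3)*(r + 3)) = r^2 - 9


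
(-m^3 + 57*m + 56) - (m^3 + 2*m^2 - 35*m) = -2*m^3 - 2*m^2 + 92*m + 56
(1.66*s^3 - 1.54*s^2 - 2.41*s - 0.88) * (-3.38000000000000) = -5.6108*s^3 + 5.2052*s^2 + 8.1458*s + 2.9744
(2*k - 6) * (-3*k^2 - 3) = -6*k^3 + 18*k^2 - 6*k + 18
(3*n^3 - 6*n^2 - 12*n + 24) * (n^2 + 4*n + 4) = 3*n^5 + 6*n^4 - 24*n^3 - 48*n^2 + 48*n + 96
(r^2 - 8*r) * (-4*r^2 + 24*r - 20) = -4*r^4 + 56*r^3 - 212*r^2 + 160*r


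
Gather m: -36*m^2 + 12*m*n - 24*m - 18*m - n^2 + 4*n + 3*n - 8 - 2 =-36*m^2 + m*(12*n - 42) - n^2 + 7*n - 10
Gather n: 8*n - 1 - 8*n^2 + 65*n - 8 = -8*n^2 + 73*n - 9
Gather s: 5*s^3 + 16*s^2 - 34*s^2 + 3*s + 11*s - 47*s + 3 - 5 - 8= 5*s^3 - 18*s^2 - 33*s - 10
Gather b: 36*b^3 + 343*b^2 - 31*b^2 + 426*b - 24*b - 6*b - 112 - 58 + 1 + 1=36*b^3 + 312*b^2 + 396*b - 168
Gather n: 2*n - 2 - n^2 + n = -n^2 + 3*n - 2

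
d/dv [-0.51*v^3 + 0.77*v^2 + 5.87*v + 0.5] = -1.53*v^2 + 1.54*v + 5.87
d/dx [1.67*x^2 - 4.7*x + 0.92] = 3.34*x - 4.7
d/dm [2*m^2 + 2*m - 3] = 4*m + 2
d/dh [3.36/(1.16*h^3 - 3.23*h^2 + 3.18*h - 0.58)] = (-11.6928*h^2 + 21.7056*h - 10.6848)/(1.16*h^3 - 3.23*h^2 + 3.18*h - 0.58)^2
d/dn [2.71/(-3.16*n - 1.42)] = 8.5636/(3.16*n + 1.42)^2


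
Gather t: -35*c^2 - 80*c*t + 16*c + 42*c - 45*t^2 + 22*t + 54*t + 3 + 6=-35*c^2 + 58*c - 45*t^2 + t*(76 - 80*c) + 9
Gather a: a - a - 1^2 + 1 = 0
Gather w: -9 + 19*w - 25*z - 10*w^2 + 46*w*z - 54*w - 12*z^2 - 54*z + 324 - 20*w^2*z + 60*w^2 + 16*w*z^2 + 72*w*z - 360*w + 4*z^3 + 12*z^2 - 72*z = w^2*(50 - 20*z) + w*(16*z^2 + 118*z - 395) + 4*z^3 - 151*z + 315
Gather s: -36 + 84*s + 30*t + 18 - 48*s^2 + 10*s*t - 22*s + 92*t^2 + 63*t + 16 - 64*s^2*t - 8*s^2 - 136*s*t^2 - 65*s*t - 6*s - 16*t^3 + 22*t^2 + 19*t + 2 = s^2*(-64*t - 56) + s*(-136*t^2 - 55*t + 56) - 16*t^3 + 114*t^2 + 112*t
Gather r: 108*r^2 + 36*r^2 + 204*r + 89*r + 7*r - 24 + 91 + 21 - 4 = 144*r^2 + 300*r + 84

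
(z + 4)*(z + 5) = z^2 + 9*z + 20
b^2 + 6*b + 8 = (b + 2)*(b + 4)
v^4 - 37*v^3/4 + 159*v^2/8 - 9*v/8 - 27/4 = (v - 6)*(v - 3)*(v - 3/4)*(v + 1/2)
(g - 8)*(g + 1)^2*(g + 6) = g^4 - 51*g^2 - 98*g - 48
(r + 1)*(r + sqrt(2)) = r^2 + r + sqrt(2)*r + sqrt(2)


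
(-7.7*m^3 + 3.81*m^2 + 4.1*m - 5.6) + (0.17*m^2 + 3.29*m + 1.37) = -7.7*m^3 + 3.98*m^2 + 7.39*m - 4.23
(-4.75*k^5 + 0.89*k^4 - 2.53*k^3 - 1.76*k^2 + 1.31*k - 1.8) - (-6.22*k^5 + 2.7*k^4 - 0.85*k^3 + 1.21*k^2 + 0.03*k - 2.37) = 1.47*k^5 - 1.81*k^4 - 1.68*k^3 - 2.97*k^2 + 1.28*k + 0.57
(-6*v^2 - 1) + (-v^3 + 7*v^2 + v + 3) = -v^3 + v^2 + v + 2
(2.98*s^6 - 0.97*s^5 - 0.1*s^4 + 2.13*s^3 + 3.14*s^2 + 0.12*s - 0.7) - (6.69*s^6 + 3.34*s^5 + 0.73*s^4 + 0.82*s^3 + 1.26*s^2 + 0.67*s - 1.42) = -3.71*s^6 - 4.31*s^5 - 0.83*s^4 + 1.31*s^3 + 1.88*s^2 - 0.55*s + 0.72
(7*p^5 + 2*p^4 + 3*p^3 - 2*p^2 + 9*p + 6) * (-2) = -14*p^5 - 4*p^4 - 6*p^3 + 4*p^2 - 18*p - 12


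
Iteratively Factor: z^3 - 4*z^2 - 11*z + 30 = (z - 2)*(z^2 - 2*z - 15) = (z - 5)*(z - 2)*(z + 3)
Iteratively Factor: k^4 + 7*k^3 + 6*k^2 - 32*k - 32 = (k + 1)*(k^3 + 6*k^2 - 32) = (k + 1)*(k + 4)*(k^2 + 2*k - 8) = (k - 2)*(k + 1)*(k + 4)*(k + 4)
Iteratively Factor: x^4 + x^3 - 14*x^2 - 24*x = (x - 4)*(x^3 + 5*x^2 + 6*x) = (x - 4)*(x + 2)*(x^2 + 3*x) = x*(x - 4)*(x + 2)*(x + 3)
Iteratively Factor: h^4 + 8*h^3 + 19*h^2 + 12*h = (h + 1)*(h^3 + 7*h^2 + 12*h) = (h + 1)*(h + 3)*(h^2 + 4*h) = h*(h + 1)*(h + 3)*(h + 4)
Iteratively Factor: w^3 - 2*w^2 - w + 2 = (w + 1)*(w^2 - 3*w + 2) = (w - 1)*(w + 1)*(w - 2)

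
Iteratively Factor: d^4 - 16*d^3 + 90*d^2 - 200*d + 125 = (d - 5)*(d^3 - 11*d^2 + 35*d - 25) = (d - 5)^2*(d^2 - 6*d + 5) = (d - 5)^2*(d - 1)*(d - 5)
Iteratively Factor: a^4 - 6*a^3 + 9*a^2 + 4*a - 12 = (a - 2)*(a^3 - 4*a^2 + a + 6) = (a - 3)*(a - 2)*(a^2 - a - 2) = (a - 3)*(a - 2)^2*(a + 1)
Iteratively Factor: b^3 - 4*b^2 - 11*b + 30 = (b - 2)*(b^2 - 2*b - 15) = (b - 2)*(b + 3)*(b - 5)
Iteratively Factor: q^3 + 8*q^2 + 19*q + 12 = (q + 3)*(q^2 + 5*q + 4) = (q + 1)*(q + 3)*(q + 4)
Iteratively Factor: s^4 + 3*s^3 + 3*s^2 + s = (s)*(s^3 + 3*s^2 + 3*s + 1) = s*(s + 1)*(s^2 + 2*s + 1) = s*(s + 1)^2*(s + 1)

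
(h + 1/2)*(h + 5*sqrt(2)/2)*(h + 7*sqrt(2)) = h^3 + h^2/2 + 19*sqrt(2)*h^2/2 + 19*sqrt(2)*h/4 + 35*h + 35/2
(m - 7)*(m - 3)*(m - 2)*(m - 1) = m^4 - 13*m^3 + 53*m^2 - 83*m + 42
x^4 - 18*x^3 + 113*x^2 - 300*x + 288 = (x - 8)*(x - 4)*(x - 3)^2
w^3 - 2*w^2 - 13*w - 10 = (w - 5)*(w + 1)*(w + 2)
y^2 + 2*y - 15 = (y - 3)*(y + 5)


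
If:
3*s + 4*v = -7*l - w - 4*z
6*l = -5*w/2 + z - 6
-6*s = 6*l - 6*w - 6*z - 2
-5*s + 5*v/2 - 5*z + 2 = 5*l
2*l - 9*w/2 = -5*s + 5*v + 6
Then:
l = 19/2105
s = -4163/6315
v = -58/1263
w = -12698/6315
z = 6487/6315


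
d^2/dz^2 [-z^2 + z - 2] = -2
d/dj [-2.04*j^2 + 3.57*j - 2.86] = 3.57 - 4.08*j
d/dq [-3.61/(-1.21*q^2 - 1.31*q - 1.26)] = (-8.7362*q - 4.7291)/(1.21*q^2 + 1.31*q + 1.26)^2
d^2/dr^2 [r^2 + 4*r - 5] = 2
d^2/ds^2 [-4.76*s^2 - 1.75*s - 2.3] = -9.52000000000000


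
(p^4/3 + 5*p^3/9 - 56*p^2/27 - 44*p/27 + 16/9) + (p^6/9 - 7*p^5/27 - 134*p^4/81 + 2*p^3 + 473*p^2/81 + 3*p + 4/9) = p^6/9 - 7*p^5/27 - 107*p^4/81 + 23*p^3/9 + 305*p^2/81 + 37*p/27 + 20/9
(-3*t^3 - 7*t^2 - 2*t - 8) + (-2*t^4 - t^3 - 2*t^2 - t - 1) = -2*t^4 - 4*t^3 - 9*t^2 - 3*t - 9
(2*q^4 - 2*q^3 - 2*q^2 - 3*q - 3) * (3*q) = 6*q^5 - 6*q^4 - 6*q^3 - 9*q^2 - 9*q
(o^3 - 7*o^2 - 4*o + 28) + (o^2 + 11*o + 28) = o^3 - 6*o^2 + 7*o + 56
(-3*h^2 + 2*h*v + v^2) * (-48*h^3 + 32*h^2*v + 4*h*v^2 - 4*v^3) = 144*h^5 - 192*h^4*v + 4*h^3*v^2 + 52*h^2*v^3 - 4*h*v^4 - 4*v^5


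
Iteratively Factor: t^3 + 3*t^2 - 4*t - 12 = (t - 2)*(t^2 + 5*t + 6) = (t - 2)*(t + 2)*(t + 3)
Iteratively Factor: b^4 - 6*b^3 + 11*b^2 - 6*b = (b - 3)*(b^3 - 3*b^2 + 2*b) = (b - 3)*(b - 2)*(b^2 - b) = b*(b - 3)*(b - 2)*(b - 1)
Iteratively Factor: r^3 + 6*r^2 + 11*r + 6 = (r + 1)*(r^2 + 5*r + 6) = (r + 1)*(r + 2)*(r + 3)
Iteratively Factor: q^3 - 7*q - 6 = (q - 3)*(q^2 + 3*q + 2) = (q - 3)*(q + 2)*(q + 1)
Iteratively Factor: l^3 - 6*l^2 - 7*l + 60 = (l + 3)*(l^2 - 9*l + 20) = (l - 5)*(l + 3)*(l - 4)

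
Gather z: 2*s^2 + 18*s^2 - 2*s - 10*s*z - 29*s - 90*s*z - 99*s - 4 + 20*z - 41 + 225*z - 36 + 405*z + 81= 20*s^2 - 130*s + z*(650 - 100*s)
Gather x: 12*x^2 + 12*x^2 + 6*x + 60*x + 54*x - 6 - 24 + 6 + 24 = 24*x^2 + 120*x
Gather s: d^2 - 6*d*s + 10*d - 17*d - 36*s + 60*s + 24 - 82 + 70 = d^2 - 7*d + s*(24 - 6*d) + 12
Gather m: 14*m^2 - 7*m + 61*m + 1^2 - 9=14*m^2 + 54*m - 8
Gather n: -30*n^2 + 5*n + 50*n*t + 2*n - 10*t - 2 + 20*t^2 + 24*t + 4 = -30*n^2 + n*(50*t + 7) + 20*t^2 + 14*t + 2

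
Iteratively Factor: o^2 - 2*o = (o)*(o - 2)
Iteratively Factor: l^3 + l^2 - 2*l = (l - 1)*(l^2 + 2*l) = (l - 1)*(l + 2)*(l)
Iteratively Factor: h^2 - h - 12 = (h + 3)*(h - 4)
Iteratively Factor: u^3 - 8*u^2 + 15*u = (u - 5)*(u^2 - 3*u) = u*(u - 5)*(u - 3)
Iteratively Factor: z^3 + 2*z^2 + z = (z)*(z^2 + 2*z + 1) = z*(z + 1)*(z + 1)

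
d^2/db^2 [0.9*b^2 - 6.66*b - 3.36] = 1.80000000000000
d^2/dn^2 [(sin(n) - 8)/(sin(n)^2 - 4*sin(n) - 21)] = (-9*sin(n)^5 + 28*sin(n)^4 + 836*sin(n)^2 - 955*sin(n) + 105*sin(3*n)/2 + sin(5*n)/2 - 760)/((sin(n) - 7)^3*(sin(n) + 3)^3)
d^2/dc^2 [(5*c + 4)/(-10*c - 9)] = 100/(10*c + 9)^3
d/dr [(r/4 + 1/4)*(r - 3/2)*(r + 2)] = 3*r^2/4 + 3*r/4 - 5/8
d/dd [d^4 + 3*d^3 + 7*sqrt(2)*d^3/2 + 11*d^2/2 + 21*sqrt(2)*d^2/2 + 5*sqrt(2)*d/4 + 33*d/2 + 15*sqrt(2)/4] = 4*d^3 + 9*d^2 + 21*sqrt(2)*d^2/2 + 11*d + 21*sqrt(2)*d + 5*sqrt(2)/4 + 33/2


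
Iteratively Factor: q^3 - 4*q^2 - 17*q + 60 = (q - 5)*(q^2 + q - 12) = (q - 5)*(q - 3)*(q + 4)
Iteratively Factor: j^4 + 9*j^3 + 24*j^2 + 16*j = (j)*(j^3 + 9*j^2 + 24*j + 16) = j*(j + 4)*(j^2 + 5*j + 4) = j*(j + 4)^2*(j + 1)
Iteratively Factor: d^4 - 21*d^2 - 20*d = (d)*(d^3 - 21*d - 20) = d*(d + 4)*(d^2 - 4*d - 5) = d*(d + 1)*(d + 4)*(d - 5)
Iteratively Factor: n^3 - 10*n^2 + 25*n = (n - 5)*(n^2 - 5*n) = (n - 5)^2*(n)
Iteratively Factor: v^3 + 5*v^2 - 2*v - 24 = (v - 2)*(v^2 + 7*v + 12) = (v - 2)*(v + 3)*(v + 4)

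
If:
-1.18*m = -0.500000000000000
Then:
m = 0.42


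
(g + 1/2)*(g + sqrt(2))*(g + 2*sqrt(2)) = g^3 + g^2/2 + 3*sqrt(2)*g^2 + 3*sqrt(2)*g/2 + 4*g + 2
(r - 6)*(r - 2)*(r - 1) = r^3 - 9*r^2 + 20*r - 12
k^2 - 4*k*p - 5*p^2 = (k - 5*p)*(k + p)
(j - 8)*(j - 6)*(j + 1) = j^3 - 13*j^2 + 34*j + 48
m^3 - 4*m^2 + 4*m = m*(m - 2)^2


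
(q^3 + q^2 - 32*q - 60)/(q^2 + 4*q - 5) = (q^2 - 4*q - 12)/(q - 1)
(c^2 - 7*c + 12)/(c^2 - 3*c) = (c - 4)/c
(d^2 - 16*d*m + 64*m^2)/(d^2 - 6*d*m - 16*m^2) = (d - 8*m)/(d + 2*m)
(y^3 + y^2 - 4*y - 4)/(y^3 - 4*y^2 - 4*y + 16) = (y + 1)/(y - 4)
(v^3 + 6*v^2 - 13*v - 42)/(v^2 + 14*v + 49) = (v^2 - v - 6)/(v + 7)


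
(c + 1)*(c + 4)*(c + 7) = c^3 + 12*c^2 + 39*c + 28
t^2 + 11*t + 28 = (t + 4)*(t + 7)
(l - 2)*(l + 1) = l^2 - l - 2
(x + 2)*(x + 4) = x^2 + 6*x + 8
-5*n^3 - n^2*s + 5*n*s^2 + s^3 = (-n + s)*(n + s)*(5*n + s)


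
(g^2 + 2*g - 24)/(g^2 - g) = (g^2 + 2*g - 24)/(g*(g - 1))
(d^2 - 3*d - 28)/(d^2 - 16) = (d - 7)/(d - 4)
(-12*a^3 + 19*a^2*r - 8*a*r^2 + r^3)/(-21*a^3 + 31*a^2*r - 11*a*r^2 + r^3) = (-4*a + r)/(-7*a + r)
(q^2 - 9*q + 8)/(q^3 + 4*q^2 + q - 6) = (q - 8)/(q^2 + 5*q + 6)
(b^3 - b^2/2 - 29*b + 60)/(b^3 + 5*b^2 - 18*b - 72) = (b - 5/2)/(b + 3)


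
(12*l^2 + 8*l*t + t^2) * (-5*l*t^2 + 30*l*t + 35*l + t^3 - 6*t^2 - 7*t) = -60*l^3*t^2 + 360*l^3*t + 420*l^3 - 28*l^2*t^3 + 168*l^2*t^2 + 196*l^2*t + 3*l*t^4 - 18*l*t^3 - 21*l*t^2 + t^5 - 6*t^4 - 7*t^3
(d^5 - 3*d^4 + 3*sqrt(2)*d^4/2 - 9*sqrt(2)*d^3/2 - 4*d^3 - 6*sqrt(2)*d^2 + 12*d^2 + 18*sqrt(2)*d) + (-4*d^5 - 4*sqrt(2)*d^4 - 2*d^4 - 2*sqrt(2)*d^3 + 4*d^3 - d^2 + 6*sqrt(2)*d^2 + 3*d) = -3*d^5 - 5*d^4 - 5*sqrt(2)*d^4/2 - 13*sqrt(2)*d^3/2 + 11*d^2 + 3*d + 18*sqrt(2)*d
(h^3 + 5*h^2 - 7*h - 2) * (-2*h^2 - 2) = -2*h^5 - 10*h^4 + 12*h^3 - 6*h^2 + 14*h + 4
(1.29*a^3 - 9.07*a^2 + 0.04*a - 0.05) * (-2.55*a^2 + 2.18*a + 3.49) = -3.2895*a^5 + 25.9407*a^4 - 15.3725*a^3 - 31.4396*a^2 + 0.0306*a - 0.1745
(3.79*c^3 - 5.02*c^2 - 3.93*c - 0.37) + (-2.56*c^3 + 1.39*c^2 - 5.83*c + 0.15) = 1.23*c^3 - 3.63*c^2 - 9.76*c - 0.22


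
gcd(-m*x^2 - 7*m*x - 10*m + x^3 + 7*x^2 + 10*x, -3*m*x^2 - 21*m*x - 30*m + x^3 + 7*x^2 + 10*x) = x^2 + 7*x + 10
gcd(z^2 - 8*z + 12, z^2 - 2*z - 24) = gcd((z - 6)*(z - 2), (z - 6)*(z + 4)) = z - 6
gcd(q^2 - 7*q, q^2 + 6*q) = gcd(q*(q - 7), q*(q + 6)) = q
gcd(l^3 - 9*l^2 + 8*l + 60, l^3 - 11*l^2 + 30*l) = l^2 - 11*l + 30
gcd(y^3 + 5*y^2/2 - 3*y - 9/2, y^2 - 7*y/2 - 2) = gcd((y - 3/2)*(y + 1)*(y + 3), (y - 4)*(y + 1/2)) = 1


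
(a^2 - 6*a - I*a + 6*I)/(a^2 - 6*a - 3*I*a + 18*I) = (a - I)/(a - 3*I)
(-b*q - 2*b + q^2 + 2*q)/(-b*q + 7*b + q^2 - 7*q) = (q + 2)/(q - 7)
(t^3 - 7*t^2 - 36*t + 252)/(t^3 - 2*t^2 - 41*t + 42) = (t - 6)/(t - 1)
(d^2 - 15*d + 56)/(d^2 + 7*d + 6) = (d^2 - 15*d + 56)/(d^2 + 7*d + 6)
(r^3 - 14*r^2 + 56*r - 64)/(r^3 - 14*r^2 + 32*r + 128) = (r^2 - 6*r + 8)/(r^2 - 6*r - 16)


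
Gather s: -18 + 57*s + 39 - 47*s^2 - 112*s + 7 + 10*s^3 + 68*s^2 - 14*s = 10*s^3 + 21*s^2 - 69*s + 28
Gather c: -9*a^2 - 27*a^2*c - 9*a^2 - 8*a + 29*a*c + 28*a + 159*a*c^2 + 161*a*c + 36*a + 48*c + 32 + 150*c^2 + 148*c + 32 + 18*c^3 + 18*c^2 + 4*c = -18*a^2 + 56*a + 18*c^3 + c^2*(159*a + 168) + c*(-27*a^2 + 190*a + 200) + 64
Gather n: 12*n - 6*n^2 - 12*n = -6*n^2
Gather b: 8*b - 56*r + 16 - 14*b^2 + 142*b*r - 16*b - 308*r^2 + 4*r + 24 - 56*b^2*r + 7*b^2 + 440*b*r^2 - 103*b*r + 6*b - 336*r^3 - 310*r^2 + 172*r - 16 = b^2*(-56*r - 7) + b*(440*r^2 + 39*r - 2) - 336*r^3 - 618*r^2 + 120*r + 24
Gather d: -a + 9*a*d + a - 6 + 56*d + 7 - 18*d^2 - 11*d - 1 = -18*d^2 + d*(9*a + 45)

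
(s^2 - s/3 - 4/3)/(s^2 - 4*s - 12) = (-3*s^2 + s + 4)/(3*(-s^2 + 4*s + 12))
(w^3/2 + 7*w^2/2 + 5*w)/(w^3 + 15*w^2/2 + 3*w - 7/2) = w*(w^2 + 7*w + 10)/(2*w^3 + 15*w^2 + 6*w - 7)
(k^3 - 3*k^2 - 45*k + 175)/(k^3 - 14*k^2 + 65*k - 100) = (k + 7)/(k - 4)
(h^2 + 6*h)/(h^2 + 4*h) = (h + 6)/(h + 4)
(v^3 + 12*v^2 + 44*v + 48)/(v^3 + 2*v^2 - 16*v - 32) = (v + 6)/(v - 4)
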